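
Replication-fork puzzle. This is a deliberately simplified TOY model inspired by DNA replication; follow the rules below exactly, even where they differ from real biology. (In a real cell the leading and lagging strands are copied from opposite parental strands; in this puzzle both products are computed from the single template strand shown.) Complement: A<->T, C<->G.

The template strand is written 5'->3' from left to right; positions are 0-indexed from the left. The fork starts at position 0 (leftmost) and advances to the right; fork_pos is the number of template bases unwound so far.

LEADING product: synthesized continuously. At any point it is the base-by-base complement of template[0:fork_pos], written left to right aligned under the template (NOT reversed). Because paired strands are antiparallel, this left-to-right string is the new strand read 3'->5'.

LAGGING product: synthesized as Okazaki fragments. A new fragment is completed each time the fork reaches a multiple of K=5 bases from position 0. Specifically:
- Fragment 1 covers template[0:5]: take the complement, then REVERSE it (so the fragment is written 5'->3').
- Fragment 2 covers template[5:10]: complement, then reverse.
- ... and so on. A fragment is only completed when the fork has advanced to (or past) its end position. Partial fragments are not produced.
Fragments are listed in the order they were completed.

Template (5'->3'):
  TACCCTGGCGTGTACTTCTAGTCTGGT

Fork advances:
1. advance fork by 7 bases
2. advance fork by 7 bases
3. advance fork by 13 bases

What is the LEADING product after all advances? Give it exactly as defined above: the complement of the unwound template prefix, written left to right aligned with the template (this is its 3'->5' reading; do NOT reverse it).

Answer: ATGGGACCGCACATGAAGATCAGACCA

Derivation:
Step 1: advance 7 -> fork_pos = 0 + 7 = 7.
Step 2: advance 7 -> fork_pos = 7 + 7 = 14.
Step 3: advance 13 -> fork_pos = 14 + 13 = 27.
Unwound prefix: template[0:27] = TACCCTGGCGTGTACTTCTAGTCTGGT
Complement it base by base (A<->T, C<->G), keeping left-to-right order:
  [0:5] TACCC -> ATGGG
  [5:10] TGGCG -> ACCGC
  [10:15] TGTAC -> ACATG
  [15:20] TTCTA -> AAGAT
  [20:25] GTCTG -> CAGAC
  [25:27] GT -> CA
Concatenate: ATGGGACCGCACATGAAGATCAGACCA (length 27; written aligned with the template, i.e. 3'->5').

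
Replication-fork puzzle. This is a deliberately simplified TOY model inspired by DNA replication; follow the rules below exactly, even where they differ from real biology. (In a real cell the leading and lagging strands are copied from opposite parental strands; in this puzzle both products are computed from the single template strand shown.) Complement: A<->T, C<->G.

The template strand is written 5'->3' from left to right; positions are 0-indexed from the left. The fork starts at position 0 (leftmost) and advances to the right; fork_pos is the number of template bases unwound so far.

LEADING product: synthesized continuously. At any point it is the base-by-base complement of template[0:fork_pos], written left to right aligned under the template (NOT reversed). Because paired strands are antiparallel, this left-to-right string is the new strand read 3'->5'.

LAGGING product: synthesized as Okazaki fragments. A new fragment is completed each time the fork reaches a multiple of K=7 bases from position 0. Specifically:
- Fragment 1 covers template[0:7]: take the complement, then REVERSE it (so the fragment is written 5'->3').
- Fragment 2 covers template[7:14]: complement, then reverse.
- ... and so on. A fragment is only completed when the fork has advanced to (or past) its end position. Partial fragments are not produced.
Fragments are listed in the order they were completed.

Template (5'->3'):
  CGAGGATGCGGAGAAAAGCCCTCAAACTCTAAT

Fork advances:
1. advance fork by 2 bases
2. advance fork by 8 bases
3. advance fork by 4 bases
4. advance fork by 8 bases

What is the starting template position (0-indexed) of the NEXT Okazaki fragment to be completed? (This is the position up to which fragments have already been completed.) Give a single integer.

Step 1: advance 2 -> fork_pos = 0 + 2 = 2. Next multiple of 7 is 7 (not reached); still 0 fragment(s).
Step 2: advance 8 -> fork_pos = 2 + 8 = 10. Reached multiple(s) of 7: 7 -> fragment 1 completed (1 total).
Step 3: advance 4 -> fork_pos = 10 + 4 = 14. Reached multiple(s) of 7: 14 -> fragment 2 completed (2 total).
Step 4: advance 8 -> fork_pos = 14 + 8 = 22. Reached multiple(s) of 7: 21 -> fragment 3 completed (3 total).
3 fragment(s) completed, covering template[0:21] (3 x 7 = 21). The next fragment, fragment 4, covers template[21:28], so it starts at position 21.

Answer: 21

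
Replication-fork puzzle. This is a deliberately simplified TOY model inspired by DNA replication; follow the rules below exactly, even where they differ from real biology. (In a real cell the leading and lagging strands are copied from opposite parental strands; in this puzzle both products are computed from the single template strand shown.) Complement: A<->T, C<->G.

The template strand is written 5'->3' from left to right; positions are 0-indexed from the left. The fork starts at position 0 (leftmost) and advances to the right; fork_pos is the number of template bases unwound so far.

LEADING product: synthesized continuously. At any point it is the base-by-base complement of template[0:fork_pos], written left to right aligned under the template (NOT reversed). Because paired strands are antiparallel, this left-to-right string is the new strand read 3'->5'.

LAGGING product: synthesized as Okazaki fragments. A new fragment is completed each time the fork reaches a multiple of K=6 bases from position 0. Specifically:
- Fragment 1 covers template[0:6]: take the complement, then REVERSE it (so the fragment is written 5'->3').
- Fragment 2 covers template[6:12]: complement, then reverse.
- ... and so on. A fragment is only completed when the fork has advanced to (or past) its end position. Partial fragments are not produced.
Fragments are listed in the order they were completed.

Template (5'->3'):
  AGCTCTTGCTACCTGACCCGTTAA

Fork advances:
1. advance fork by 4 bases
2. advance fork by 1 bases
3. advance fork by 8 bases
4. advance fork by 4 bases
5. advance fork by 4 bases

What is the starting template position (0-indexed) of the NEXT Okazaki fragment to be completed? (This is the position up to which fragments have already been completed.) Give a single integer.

Answer: 18

Derivation:
Step 1: advance 4 -> fork_pos = 0 + 4 = 4. Next multiple of 6 is 6 (not reached); still 0 fragment(s).
Step 2: advance 1 -> fork_pos = 4 + 1 = 5. Next multiple of 6 is 6 (not reached); still 0 fragment(s).
Step 3: advance 8 -> fork_pos = 5 + 8 = 13. Reached multiple(s) of 6: 6, 12 -> fragments 1-2 completed (2 total).
Step 4: advance 4 -> fork_pos = 13 + 4 = 17. Next multiple of 6 is 18 (not reached); still 2 fragment(s).
Step 5: advance 4 -> fork_pos = 17 + 4 = 21. Reached multiple(s) of 6: 18 -> fragment 3 completed (3 total).
3 fragment(s) completed, covering template[0:18] (3 x 6 = 18). The next fragment, fragment 4, covers template[18:24], so it starts at position 18.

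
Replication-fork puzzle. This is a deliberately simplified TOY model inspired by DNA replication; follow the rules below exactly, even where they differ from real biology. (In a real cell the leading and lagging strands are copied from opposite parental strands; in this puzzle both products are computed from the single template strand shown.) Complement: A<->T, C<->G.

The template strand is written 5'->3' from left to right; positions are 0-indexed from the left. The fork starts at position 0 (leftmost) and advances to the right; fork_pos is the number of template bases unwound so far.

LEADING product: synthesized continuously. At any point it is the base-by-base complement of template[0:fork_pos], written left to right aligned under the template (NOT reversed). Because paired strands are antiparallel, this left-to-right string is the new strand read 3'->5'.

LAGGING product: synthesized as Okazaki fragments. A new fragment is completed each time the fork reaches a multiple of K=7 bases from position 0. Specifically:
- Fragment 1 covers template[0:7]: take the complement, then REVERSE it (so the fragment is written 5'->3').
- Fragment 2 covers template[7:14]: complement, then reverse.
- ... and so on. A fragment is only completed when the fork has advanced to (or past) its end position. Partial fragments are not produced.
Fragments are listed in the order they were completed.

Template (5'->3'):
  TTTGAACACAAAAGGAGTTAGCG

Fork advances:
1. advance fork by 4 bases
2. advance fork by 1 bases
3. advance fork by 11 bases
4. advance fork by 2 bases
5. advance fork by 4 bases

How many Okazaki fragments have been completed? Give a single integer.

Answer: 3

Derivation:
Step 1: advance 4 -> fork_pos = 0 + 4 = 4. Next multiple of 7 is 7 (not reached); still 0 fragment(s).
Step 2: advance 1 -> fork_pos = 4 + 1 = 5. Next multiple of 7 is 7 (not reached); still 0 fragment(s).
Step 3: advance 11 -> fork_pos = 5 + 11 = 16. Reached multiple(s) of 7: 7, 14 -> fragments 1-2 completed (2 total).
Step 4: advance 2 -> fork_pos = 16 + 2 = 18. Next multiple of 7 is 21 (not reached); still 2 fragment(s).
Step 5: advance 4 -> fork_pos = 18 + 4 = 22. Reached multiple(s) of 7: 21 -> fragment 3 completed (3 total).
Check: final fork_pos = 22; the multiples of 7 that are <= 22 are 7..21 -> 22 // 7 = 3 completed fragment(s).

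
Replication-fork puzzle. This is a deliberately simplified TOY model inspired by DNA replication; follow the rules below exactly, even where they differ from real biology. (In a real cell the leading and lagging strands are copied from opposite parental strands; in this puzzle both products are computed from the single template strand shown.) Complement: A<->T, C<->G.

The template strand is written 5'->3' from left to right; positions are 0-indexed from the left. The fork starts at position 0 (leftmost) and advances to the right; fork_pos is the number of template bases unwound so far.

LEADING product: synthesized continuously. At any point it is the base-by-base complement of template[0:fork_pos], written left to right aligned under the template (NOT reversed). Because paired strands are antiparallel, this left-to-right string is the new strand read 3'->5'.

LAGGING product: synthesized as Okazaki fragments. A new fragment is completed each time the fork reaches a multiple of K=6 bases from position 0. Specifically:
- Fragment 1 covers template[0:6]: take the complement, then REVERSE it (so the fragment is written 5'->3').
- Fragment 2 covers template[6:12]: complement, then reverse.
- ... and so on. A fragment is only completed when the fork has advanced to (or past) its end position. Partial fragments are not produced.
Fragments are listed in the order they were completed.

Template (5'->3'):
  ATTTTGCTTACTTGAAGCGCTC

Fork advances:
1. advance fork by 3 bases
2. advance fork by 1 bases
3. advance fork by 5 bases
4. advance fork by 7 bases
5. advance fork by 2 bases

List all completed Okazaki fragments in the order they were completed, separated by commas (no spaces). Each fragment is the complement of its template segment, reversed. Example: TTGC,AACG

Answer: CAAAAT,AGTAAG,GCTTCA

Derivation:
Step 1: advance 3 -> fork_pos = 0 + 3 = 3. Next multiple of 6 is 6 (not reached); still 0 fragment(s).
Step 2: advance 1 -> fork_pos = 3 + 1 = 4. Next multiple of 6 is 6 (not reached); still 0 fragment(s).
Step 3: advance 5 -> fork_pos = 4 + 5 = 9. Reached multiple(s) of 6: 6 -> fragment 1 completed (1 total).
Step 4: advance 7 -> fork_pos = 9 + 7 = 16. Reached multiple(s) of 6: 12 -> fragment 2 completed (2 total).
Step 5: advance 2 -> fork_pos = 16 + 2 = 18. Reached multiple(s) of 6: 18 -> fragment 3 completed (3 total).
Final fork_pos = 18, so 3 fragment(s) are complete. Build each: template segment -> complement -> reverse.
Fragment 1: template[0:6] = ATTTTG -> complement TAAAAC -> reversed CAAAAT
Fragment 2: template[6:12] = CTTACT -> complement GAATGA -> reversed AGTAAG
Fragment 3: template[12:18] = TGAAGC -> complement ACTTCG -> reversed GCTTCA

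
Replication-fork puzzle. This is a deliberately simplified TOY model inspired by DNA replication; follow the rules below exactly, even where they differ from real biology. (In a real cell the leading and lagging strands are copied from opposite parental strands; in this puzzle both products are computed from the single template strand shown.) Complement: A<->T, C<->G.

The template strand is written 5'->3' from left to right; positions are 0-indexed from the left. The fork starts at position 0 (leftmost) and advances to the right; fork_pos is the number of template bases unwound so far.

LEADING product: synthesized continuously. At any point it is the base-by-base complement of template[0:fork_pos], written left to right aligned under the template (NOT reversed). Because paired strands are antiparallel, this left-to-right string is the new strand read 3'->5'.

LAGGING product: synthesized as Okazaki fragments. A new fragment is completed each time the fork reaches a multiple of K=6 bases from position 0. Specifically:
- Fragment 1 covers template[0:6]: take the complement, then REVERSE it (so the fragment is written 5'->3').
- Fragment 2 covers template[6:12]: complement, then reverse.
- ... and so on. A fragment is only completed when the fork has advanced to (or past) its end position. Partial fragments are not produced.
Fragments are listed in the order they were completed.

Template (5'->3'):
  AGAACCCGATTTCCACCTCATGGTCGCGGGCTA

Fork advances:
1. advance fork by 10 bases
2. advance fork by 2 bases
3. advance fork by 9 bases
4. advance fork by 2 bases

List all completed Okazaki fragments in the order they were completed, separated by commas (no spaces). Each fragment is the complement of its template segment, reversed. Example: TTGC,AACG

Answer: GGTTCT,AAATCG,AGGTGG

Derivation:
Step 1: advance 10 -> fork_pos = 0 + 10 = 10. Reached multiple(s) of 6: 6 -> fragment 1 completed (1 total).
Step 2: advance 2 -> fork_pos = 10 + 2 = 12. Reached multiple(s) of 6: 12 -> fragment 2 completed (2 total).
Step 3: advance 9 -> fork_pos = 12 + 9 = 21. Reached multiple(s) of 6: 18 -> fragment 3 completed (3 total).
Step 4: advance 2 -> fork_pos = 21 + 2 = 23. Next multiple of 6 is 24 (not reached); still 3 fragment(s).
Final fork_pos = 23, so 3 fragment(s) are complete. Build each: template segment -> complement -> reverse.
Fragment 1: template[0:6] = AGAACC -> complement TCTTGG -> reversed GGTTCT
Fragment 2: template[6:12] = CGATTT -> complement GCTAAA -> reversed AAATCG
Fragment 3: template[12:18] = CCACCT -> complement GGTGGA -> reversed AGGTGG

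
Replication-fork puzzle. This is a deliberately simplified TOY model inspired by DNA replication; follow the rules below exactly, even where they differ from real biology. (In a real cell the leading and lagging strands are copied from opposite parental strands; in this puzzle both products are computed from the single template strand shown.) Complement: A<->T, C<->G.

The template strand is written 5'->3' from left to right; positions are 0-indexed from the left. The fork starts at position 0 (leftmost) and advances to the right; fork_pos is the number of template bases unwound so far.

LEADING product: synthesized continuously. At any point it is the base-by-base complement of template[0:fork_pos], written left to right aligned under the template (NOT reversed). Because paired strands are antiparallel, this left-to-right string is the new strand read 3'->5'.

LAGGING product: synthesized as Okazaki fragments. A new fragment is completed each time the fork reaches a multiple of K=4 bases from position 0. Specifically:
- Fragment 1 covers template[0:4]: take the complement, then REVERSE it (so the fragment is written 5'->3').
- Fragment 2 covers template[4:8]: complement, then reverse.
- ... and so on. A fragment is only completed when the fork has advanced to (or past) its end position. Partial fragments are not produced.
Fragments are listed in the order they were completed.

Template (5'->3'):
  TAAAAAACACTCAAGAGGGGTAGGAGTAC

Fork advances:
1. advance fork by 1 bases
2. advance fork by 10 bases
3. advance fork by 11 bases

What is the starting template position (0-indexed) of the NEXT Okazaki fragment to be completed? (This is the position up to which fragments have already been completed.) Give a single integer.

Answer: 20

Derivation:
Step 1: advance 1 -> fork_pos = 0 + 1 = 1. Next multiple of 4 is 4 (not reached); still 0 fragment(s).
Step 2: advance 10 -> fork_pos = 1 + 10 = 11. Reached multiple(s) of 4: 4, 8 -> fragments 1-2 completed (2 total).
Step 3: advance 11 -> fork_pos = 11 + 11 = 22. Reached multiple(s) of 4: 12, 16, 20 -> fragments 3-5 completed (5 total).
5 fragment(s) completed, covering template[0:20] (5 x 4 = 20). The next fragment, fragment 6, covers template[20:24], so it starts at position 20.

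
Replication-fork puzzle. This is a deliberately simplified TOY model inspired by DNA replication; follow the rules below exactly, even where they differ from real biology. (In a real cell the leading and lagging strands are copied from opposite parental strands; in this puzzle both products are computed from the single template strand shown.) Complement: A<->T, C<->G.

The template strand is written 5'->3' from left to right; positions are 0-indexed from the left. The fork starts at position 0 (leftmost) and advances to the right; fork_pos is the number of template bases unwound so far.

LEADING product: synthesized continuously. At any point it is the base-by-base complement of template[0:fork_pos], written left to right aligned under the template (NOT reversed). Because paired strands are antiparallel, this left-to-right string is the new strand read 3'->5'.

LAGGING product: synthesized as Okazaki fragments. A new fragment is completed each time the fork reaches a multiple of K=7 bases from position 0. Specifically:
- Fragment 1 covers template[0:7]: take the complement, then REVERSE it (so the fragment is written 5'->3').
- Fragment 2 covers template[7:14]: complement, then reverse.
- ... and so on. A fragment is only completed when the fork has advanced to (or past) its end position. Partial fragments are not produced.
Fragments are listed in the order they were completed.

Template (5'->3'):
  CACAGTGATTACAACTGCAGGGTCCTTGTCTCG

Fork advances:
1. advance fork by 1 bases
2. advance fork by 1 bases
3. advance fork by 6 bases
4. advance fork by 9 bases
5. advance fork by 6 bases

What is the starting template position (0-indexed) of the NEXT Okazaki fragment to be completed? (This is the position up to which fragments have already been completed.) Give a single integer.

Step 1: advance 1 -> fork_pos = 0 + 1 = 1. Next multiple of 7 is 7 (not reached); still 0 fragment(s).
Step 2: advance 1 -> fork_pos = 1 + 1 = 2. Next multiple of 7 is 7 (not reached); still 0 fragment(s).
Step 3: advance 6 -> fork_pos = 2 + 6 = 8. Reached multiple(s) of 7: 7 -> fragment 1 completed (1 total).
Step 4: advance 9 -> fork_pos = 8 + 9 = 17. Reached multiple(s) of 7: 14 -> fragment 2 completed (2 total).
Step 5: advance 6 -> fork_pos = 17 + 6 = 23. Reached multiple(s) of 7: 21 -> fragment 3 completed (3 total).
3 fragment(s) completed, covering template[0:21] (3 x 7 = 21). The next fragment, fragment 4, covers template[21:28], so it starts at position 21.

Answer: 21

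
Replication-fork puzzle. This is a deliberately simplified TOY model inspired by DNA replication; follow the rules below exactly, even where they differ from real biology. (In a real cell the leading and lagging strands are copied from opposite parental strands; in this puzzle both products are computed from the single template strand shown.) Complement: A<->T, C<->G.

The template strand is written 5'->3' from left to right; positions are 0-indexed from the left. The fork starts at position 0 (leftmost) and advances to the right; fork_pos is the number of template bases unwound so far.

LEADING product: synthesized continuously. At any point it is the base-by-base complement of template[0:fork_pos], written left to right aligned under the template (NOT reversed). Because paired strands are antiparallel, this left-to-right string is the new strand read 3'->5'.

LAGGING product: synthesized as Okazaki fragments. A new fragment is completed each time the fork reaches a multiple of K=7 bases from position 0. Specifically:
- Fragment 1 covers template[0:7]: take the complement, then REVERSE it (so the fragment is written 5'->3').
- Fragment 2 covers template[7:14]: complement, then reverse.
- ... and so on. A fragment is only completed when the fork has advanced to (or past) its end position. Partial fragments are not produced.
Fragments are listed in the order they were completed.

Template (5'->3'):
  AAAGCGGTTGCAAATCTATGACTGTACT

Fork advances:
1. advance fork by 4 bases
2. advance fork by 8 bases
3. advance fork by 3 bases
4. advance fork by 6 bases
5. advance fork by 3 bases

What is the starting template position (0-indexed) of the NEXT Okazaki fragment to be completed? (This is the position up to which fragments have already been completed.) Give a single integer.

Answer: 21

Derivation:
Step 1: advance 4 -> fork_pos = 0 + 4 = 4. Next multiple of 7 is 7 (not reached); still 0 fragment(s).
Step 2: advance 8 -> fork_pos = 4 + 8 = 12. Reached multiple(s) of 7: 7 -> fragment 1 completed (1 total).
Step 3: advance 3 -> fork_pos = 12 + 3 = 15. Reached multiple(s) of 7: 14 -> fragment 2 completed (2 total).
Step 4: advance 6 -> fork_pos = 15 + 6 = 21. Reached multiple(s) of 7: 21 -> fragment 3 completed (3 total).
Step 5: advance 3 -> fork_pos = 21 + 3 = 24. Next multiple of 7 is 28 (not reached); still 3 fragment(s).
3 fragment(s) completed, covering template[0:21] (3 x 7 = 21). The next fragment, fragment 4, covers template[21:28], so it starts at position 21.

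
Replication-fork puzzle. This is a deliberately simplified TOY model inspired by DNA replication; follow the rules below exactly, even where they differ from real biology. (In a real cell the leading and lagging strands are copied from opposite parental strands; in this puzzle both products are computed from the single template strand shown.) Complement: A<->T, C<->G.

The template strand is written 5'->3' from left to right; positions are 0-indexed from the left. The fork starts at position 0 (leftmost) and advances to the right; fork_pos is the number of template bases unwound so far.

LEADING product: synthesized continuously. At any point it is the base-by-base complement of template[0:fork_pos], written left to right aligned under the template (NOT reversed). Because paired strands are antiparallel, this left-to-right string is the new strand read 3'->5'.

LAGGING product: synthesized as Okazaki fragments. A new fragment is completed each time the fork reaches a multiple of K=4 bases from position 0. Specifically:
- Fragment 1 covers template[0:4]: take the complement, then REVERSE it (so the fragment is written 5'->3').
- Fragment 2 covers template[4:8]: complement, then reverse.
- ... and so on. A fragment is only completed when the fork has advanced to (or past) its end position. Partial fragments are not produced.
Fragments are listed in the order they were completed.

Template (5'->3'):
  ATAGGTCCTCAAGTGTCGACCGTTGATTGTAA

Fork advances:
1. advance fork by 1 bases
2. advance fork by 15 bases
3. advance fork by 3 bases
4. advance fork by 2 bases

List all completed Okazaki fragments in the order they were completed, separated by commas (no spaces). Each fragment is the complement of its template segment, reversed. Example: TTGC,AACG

Answer: CTAT,GGAC,TTGA,ACAC,GTCG

Derivation:
Step 1: advance 1 -> fork_pos = 0 + 1 = 1. Next multiple of 4 is 4 (not reached); still 0 fragment(s).
Step 2: advance 15 -> fork_pos = 1 + 15 = 16. Reached multiple(s) of 4: 4, 8, 12, 16 -> fragments 1-4 completed (4 total).
Step 3: advance 3 -> fork_pos = 16 + 3 = 19. Next multiple of 4 is 20 (not reached); still 4 fragment(s).
Step 4: advance 2 -> fork_pos = 19 + 2 = 21. Reached multiple(s) of 4: 20 -> fragment 5 completed (5 total).
Final fork_pos = 21, so 5 fragment(s) are complete. Build each: template segment -> complement -> reverse.
Fragment 1: template[0:4] = ATAG -> complement TATC -> reversed CTAT
Fragment 2: template[4:8] = GTCC -> complement CAGG -> reversed GGAC
Fragment 3: template[8:12] = TCAA -> complement AGTT -> reversed TTGA
Fragment 4: template[12:16] = GTGT -> complement CACA -> reversed ACAC
Fragment 5: template[16:20] = CGAC -> complement GCTG -> reversed GTCG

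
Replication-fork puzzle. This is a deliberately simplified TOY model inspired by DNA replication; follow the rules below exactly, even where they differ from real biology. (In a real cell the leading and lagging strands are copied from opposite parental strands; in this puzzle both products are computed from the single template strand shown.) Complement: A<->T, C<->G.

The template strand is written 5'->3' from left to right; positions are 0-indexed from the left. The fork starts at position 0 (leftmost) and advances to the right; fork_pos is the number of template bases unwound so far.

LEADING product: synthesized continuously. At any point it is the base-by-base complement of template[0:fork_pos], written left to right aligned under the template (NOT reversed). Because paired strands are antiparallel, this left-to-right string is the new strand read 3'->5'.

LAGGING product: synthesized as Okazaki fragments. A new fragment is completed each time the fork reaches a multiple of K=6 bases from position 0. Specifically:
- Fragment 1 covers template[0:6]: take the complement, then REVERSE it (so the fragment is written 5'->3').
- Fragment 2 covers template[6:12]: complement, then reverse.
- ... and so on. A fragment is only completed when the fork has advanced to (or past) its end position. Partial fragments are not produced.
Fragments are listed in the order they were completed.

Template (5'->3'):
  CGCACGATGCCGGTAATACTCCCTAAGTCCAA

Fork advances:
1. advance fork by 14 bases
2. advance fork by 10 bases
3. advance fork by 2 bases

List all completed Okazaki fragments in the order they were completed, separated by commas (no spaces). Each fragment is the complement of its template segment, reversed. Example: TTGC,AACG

Step 1: advance 14 -> fork_pos = 0 + 14 = 14. Reached multiple(s) of 6: 6, 12 -> fragments 1-2 completed (2 total).
Step 2: advance 10 -> fork_pos = 14 + 10 = 24. Reached multiple(s) of 6: 18, 24 -> fragments 3-4 completed (4 total).
Step 3: advance 2 -> fork_pos = 24 + 2 = 26. Next multiple of 6 is 30 (not reached); still 4 fragment(s).
Final fork_pos = 26, so 4 fragment(s) are complete. Build each: template segment -> complement -> reverse.
Fragment 1: template[0:6] = CGCACG -> complement GCGTGC -> reversed CGTGCG
Fragment 2: template[6:12] = ATGCCG -> complement TACGGC -> reversed CGGCAT
Fragment 3: template[12:18] = GTAATA -> complement CATTAT -> reversed TATTAC
Fragment 4: template[18:24] = CTCCCT -> complement GAGGGA -> reversed AGGGAG

Answer: CGTGCG,CGGCAT,TATTAC,AGGGAG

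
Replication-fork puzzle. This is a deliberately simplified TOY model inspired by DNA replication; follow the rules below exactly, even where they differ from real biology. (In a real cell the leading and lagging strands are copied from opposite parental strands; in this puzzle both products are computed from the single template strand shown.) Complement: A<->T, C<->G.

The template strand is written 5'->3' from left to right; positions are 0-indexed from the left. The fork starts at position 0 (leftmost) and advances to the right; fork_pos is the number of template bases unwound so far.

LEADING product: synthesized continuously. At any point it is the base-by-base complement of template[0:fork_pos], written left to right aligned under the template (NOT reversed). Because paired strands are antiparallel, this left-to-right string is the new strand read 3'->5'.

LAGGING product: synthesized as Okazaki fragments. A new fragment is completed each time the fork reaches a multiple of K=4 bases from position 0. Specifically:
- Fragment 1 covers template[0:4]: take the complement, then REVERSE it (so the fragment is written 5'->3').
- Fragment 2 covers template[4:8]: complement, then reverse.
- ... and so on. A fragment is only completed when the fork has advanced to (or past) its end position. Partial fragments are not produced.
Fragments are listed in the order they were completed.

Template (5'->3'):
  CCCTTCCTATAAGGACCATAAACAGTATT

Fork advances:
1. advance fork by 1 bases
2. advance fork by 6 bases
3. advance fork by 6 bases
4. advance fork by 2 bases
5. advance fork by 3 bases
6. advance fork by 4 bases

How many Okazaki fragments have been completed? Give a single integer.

Step 1: advance 1 -> fork_pos = 0 + 1 = 1. Next multiple of 4 is 4 (not reached); still 0 fragment(s).
Step 2: advance 6 -> fork_pos = 1 + 6 = 7. Reached multiple(s) of 4: 4 -> fragment 1 completed (1 total).
Step 3: advance 6 -> fork_pos = 7 + 6 = 13. Reached multiple(s) of 4: 8, 12 -> fragments 2-3 completed (3 total).
Step 4: advance 2 -> fork_pos = 13 + 2 = 15. Next multiple of 4 is 16 (not reached); still 3 fragment(s).
Step 5: advance 3 -> fork_pos = 15 + 3 = 18. Reached multiple(s) of 4: 16 -> fragment 4 completed (4 total).
Step 6: advance 4 -> fork_pos = 18 + 4 = 22. Reached multiple(s) of 4: 20 -> fragment 5 completed (5 total).
Check: final fork_pos = 22; the multiples of 4 that are <= 22 are 4..20 -> 22 // 4 = 5 completed fragment(s).

Answer: 5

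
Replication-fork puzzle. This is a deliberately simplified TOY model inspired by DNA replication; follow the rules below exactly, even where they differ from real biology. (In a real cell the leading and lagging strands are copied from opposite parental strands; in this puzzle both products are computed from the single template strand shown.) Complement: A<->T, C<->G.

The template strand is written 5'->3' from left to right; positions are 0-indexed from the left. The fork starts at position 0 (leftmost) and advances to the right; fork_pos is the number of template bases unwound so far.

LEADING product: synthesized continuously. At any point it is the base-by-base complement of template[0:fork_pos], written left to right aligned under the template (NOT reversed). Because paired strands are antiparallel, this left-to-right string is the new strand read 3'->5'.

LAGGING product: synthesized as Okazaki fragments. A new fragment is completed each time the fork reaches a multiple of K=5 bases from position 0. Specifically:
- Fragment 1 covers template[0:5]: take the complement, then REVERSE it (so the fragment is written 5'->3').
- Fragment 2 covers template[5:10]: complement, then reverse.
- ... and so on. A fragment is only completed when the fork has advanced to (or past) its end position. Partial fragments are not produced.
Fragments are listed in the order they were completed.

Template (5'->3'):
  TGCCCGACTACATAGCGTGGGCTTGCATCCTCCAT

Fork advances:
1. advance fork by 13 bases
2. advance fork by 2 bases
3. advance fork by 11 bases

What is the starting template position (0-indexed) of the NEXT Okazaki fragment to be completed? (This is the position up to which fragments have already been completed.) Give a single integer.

Step 1: advance 13 -> fork_pos = 0 + 13 = 13. Reached multiple(s) of 5: 5, 10 -> fragments 1-2 completed (2 total).
Step 2: advance 2 -> fork_pos = 13 + 2 = 15. Reached multiple(s) of 5: 15 -> fragment 3 completed (3 total).
Step 3: advance 11 -> fork_pos = 15 + 11 = 26. Reached multiple(s) of 5: 20, 25 -> fragments 4-5 completed (5 total).
5 fragment(s) completed, covering template[0:25] (5 x 5 = 25). The next fragment, fragment 6, covers template[25:30], so it starts at position 25.

Answer: 25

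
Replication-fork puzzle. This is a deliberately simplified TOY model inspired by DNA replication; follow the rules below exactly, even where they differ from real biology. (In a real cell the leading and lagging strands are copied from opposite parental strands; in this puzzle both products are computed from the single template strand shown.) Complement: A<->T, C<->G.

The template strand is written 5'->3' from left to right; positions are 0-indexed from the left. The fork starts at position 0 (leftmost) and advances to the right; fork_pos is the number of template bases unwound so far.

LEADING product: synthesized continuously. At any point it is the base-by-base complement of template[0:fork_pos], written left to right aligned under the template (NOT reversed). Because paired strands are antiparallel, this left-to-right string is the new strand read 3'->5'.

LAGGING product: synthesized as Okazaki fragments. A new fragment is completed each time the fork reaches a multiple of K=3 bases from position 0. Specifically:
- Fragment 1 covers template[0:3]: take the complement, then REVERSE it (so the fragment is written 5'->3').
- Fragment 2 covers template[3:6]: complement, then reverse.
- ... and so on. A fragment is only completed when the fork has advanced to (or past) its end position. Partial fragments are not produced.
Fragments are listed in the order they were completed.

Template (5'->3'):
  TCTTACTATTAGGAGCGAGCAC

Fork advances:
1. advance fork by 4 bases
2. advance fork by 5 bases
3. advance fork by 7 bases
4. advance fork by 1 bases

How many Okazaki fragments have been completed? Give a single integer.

Step 1: advance 4 -> fork_pos = 0 + 4 = 4. Reached multiple(s) of 3: 3 -> fragment 1 completed (1 total).
Step 2: advance 5 -> fork_pos = 4 + 5 = 9. Reached multiple(s) of 3: 6, 9 -> fragments 2-3 completed (3 total).
Step 3: advance 7 -> fork_pos = 9 + 7 = 16. Reached multiple(s) of 3: 12, 15 -> fragments 4-5 completed (5 total).
Step 4: advance 1 -> fork_pos = 16 + 1 = 17. Next multiple of 3 is 18 (not reached); still 5 fragment(s).
Check: final fork_pos = 17; the multiples of 3 that are <= 17 are 3..15 -> 17 // 3 = 5 completed fragment(s).

Answer: 5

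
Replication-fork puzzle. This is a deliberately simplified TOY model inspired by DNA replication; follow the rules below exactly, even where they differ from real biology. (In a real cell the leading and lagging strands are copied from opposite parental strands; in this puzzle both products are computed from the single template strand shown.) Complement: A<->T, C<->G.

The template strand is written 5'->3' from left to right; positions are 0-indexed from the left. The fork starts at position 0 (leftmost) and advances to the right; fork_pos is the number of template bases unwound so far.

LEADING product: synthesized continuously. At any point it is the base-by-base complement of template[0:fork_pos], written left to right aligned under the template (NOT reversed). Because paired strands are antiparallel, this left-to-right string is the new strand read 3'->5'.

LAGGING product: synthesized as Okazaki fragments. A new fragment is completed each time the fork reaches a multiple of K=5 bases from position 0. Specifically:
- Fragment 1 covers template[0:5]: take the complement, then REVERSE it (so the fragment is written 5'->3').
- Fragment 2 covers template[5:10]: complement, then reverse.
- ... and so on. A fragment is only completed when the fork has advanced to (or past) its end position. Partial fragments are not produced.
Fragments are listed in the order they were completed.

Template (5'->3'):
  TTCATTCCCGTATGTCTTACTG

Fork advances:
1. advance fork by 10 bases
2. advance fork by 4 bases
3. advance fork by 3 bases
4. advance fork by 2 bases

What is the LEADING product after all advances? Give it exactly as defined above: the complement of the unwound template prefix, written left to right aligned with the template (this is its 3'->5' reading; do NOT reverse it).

Step 1: advance 10 -> fork_pos = 0 + 10 = 10.
Step 2: advance 4 -> fork_pos = 10 + 4 = 14.
Step 3: advance 3 -> fork_pos = 14 + 3 = 17.
Step 4: advance 2 -> fork_pos = 17 + 2 = 19.
Unwound prefix: template[0:19] = TTCATTCCCGTATGTCTTA
Complement it base by base (A<->T, C<->G), keeping left-to-right order:
  [0:5] TTCAT -> AAGTA
  [5:10] TCCCG -> AGGGC
  [10:15] TATGT -> ATACA
  [15:19] CTTA -> GAAT
Concatenate: AAGTAAGGGCATACAGAAT (length 19; written aligned with the template, i.e. 3'->5').

Answer: AAGTAAGGGCATACAGAAT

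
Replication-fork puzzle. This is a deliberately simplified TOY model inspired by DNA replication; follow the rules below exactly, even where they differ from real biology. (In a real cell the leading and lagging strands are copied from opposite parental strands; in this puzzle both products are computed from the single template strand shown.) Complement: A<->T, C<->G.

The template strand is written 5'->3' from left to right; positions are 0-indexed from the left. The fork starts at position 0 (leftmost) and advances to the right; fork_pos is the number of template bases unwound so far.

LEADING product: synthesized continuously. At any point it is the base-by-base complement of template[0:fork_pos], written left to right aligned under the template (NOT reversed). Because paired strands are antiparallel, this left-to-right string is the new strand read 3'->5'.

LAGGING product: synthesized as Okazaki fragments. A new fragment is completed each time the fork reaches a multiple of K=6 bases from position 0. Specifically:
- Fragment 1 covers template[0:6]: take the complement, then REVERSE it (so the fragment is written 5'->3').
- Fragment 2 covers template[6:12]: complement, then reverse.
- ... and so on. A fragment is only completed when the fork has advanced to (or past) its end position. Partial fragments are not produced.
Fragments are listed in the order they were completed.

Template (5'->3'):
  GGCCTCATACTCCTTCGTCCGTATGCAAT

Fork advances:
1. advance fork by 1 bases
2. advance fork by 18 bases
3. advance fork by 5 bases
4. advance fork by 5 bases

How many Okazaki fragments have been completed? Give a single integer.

Step 1: advance 1 -> fork_pos = 0 + 1 = 1. Next multiple of 6 is 6 (not reached); still 0 fragment(s).
Step 2: advance 18 -> fork_pos = 1 + 18 = 19. Reached multiple(s) of 6: 6, 12, 18 -> fragments 1-3 completed (3 total).
Step 3: advance 5 -> fork_pos = 19 + 5 = 24. Reached multiple(s) of 6: 24 -> fragment 4 completed (4 total).
Step 4: advance 5 -> fork_pos = 24 + 5 = 29. Next multiple of 6 is 30 (not reached); still 4 fragment(s).
Check: final fork_pos = 29; the multiples of 6 that are <= 29 are 6..24 -> 29 // 6 = 4 completed fragment(s).

Answer: 4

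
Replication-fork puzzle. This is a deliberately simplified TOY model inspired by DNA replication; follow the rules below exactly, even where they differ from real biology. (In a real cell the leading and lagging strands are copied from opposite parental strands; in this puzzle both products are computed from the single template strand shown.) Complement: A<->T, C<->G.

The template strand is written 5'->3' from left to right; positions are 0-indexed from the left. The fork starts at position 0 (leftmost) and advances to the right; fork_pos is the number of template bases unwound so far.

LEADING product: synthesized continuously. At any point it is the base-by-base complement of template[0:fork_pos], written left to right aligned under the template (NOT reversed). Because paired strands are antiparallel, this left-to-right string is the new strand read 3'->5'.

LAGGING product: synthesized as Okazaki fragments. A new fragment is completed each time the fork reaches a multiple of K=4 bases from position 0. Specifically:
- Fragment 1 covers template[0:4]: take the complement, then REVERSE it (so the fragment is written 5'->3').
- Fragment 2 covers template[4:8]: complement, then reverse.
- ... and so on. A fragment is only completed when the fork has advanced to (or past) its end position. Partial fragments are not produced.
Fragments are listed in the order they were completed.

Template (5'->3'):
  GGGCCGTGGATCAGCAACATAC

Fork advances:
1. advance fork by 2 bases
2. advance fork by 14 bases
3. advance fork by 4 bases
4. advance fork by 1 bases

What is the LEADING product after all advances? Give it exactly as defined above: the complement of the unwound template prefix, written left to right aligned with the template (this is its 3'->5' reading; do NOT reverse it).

Step 1: advance 2 -> fork_pos = 0 + 2 = 2.
Step 2: advance 14 -> fork_pos = 2 + 14 = 16.
Step 3: advance 4 -> fork_pos = 16 + 4 = 20.
Step 4: advance 1 -> fork_pos = 20 + 1 = 21.
Unwound prefix: template[0:21] = GGGCCGTGGATCAGCAACATA
Complement it base by base (A<->T, C<->G), keeping left-to-right order:
  [0:5] GGGCC -> CCCGG
  [5:10] GTGGA -> CACCT
  [10:15] TCAGC -> AGTCG
  [15:20] AACAT -> TTGTA
  [20:21] A -> T
Concatenate: CCCGGCACCTAGTCGTTGTAT (length 21; written aligned with the template, i.e. 3'->5').

Answer: CCCGGCACCTAGTCGTTGTAT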